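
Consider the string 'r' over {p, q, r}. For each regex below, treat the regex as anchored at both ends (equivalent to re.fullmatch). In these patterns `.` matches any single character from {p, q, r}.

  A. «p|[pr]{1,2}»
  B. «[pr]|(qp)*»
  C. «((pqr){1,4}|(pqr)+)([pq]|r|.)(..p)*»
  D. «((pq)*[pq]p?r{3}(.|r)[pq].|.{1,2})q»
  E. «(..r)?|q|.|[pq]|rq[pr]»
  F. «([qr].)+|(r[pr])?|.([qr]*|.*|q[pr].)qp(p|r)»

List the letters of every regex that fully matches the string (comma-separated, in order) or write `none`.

A → match
B → match
C → no match — must start with 'pqr'
D → no match — must end with 'q'
E → match
F → no match

A, B, E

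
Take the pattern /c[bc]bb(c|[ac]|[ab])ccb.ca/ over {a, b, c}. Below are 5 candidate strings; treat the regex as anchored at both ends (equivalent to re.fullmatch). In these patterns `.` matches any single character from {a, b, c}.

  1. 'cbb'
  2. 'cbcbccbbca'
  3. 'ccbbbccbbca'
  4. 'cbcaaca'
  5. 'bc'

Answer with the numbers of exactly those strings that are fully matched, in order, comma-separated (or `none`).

1 → no match — must end with 'ca'
2 → no match
3 → match
4 → no match
5 → no match — must start with 'c'

3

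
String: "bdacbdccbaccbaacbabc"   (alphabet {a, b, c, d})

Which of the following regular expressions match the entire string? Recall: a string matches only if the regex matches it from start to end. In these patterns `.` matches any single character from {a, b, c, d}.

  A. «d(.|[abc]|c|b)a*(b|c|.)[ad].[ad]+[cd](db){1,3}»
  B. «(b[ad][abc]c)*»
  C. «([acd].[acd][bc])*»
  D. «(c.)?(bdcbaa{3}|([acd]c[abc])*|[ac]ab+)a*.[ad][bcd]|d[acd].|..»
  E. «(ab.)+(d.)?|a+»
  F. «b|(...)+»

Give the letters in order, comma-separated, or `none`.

B

A → no match — must start with "d"
B → match
C → no match
D → no match
E → no match
F → no match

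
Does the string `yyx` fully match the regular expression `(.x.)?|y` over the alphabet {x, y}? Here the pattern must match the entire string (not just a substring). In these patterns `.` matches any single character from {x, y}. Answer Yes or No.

No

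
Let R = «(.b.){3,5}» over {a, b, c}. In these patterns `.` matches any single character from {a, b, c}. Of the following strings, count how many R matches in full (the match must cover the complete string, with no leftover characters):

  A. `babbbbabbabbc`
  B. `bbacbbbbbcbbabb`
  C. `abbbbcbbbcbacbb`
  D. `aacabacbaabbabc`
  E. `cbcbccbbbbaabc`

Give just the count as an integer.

2

A → no match
B → match
C → match
D → no match
E → no match
Total matched: 2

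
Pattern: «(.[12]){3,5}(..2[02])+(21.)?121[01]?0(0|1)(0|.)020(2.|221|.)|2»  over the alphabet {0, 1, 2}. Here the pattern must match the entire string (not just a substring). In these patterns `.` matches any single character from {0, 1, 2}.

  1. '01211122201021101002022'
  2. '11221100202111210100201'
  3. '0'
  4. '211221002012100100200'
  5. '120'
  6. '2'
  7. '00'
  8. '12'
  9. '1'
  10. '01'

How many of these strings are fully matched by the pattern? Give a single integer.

1 → no match
2 → match
3 → no match
4 → match
5 → no match
6 → match
7 → no match
8 → no match
9 → no match
10 → no match
Total matched: 3

3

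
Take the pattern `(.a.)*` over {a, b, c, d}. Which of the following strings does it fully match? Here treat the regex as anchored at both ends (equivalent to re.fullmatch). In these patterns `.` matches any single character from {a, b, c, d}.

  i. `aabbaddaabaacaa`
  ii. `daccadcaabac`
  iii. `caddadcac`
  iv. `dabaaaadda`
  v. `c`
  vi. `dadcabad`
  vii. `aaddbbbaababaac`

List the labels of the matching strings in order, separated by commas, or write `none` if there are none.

i, ii, iii

i → match
ii. `daccadcaabac` → match
iii. `caddadcac` → match
iv. `dabaaaadda` → no match
v. `c` → no match
vi. `dadcabad` → no match
vii → no match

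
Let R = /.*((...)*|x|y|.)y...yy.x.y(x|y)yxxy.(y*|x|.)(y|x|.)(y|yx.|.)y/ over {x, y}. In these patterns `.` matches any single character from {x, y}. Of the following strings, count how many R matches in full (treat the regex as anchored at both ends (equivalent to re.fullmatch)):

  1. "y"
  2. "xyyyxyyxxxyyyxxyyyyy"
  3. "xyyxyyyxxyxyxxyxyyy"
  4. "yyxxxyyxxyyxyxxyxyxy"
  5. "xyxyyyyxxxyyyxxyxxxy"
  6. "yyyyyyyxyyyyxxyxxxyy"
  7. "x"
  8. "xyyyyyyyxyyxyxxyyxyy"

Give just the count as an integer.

1 → no match
2 → match
3 → no match
4 → match
5 → match
6 → match
7 → no match — must end with "y"
8 → match
Total matched: 5

5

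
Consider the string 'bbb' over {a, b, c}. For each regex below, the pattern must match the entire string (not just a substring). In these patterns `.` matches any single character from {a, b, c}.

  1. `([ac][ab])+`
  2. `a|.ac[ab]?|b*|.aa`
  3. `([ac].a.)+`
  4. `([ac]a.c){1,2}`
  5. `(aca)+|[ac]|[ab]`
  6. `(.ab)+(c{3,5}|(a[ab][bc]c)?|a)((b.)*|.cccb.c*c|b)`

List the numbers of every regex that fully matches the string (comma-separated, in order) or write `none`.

1 → no match
2 → match
3 → no match
4 → no match — must end with 'c'
5 → no match
6 → no match

2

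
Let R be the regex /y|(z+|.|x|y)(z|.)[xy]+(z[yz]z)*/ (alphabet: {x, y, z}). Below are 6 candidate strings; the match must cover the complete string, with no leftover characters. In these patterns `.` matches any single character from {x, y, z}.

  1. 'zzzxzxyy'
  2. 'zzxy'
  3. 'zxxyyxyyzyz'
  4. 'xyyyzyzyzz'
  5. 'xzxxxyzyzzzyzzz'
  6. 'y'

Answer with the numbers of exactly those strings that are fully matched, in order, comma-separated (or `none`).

2, 3, 6

1 → no match
2 → match
3 → match
4 → no match
5 → no match
6 → match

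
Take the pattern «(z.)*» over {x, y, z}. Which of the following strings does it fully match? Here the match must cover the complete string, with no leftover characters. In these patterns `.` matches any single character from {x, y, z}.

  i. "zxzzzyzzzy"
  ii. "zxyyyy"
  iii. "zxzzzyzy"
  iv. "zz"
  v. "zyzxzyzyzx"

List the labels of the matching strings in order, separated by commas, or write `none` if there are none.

i, iii, iv, v

i → match
ii → no match
iii → match
iv → match
v → match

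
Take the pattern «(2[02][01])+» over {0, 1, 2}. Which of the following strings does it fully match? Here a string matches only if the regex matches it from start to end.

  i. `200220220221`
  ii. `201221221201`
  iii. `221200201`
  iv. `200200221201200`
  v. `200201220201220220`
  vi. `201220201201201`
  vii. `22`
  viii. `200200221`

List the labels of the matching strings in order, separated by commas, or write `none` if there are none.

i → match
ii → match
iii → match
iv → match
v → match
vi → match
vii → no match
viii → match

i, ii, iii, iv, v, vi, viii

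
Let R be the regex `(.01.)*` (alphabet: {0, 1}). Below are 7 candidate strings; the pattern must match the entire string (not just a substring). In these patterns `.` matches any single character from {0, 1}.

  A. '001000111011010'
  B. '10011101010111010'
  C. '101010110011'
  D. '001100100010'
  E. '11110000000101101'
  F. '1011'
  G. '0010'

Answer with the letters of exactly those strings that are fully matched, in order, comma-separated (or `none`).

A → no match
B → no match
C → match
D → match
E → no match
F → match
G → match

C, D, F, G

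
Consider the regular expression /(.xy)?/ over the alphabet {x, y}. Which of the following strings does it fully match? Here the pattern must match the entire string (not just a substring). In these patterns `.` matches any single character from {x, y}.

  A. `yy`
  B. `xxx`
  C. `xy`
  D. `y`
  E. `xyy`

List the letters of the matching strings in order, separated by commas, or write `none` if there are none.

A → no match
B → no match
C → no match
D → no match
E → no match

none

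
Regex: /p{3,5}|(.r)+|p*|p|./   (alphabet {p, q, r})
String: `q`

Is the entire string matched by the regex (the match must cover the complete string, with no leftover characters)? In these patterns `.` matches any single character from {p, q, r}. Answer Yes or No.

Yes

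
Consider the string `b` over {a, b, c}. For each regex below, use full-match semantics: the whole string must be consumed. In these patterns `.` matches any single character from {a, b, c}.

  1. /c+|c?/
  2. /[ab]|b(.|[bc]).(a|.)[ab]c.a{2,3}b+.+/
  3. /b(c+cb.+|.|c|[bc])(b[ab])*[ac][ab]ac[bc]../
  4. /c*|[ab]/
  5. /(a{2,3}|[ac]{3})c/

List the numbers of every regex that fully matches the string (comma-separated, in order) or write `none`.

1 → no match
2 → match
3 → no match
4 → match
5 → no match — must end with `c`

2, 4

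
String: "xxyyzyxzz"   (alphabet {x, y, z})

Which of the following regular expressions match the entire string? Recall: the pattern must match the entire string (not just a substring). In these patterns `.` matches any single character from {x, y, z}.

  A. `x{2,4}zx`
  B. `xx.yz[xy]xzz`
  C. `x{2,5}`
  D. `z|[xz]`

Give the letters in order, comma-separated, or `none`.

A → no match — must end with "xzx"
B → match
C → no match — must end with "x"
D → no match

B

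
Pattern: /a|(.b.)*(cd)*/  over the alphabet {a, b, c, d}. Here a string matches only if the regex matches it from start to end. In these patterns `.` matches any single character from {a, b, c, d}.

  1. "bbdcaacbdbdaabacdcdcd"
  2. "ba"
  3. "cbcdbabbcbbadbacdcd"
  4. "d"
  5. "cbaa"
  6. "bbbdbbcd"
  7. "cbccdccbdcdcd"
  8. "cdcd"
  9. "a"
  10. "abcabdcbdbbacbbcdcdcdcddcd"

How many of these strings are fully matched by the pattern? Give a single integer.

1 → no match
2. "ba" → no match
3 → match
4. "d" → no match
5. "cbaa" → no match
6. "bbbdbbcd" → match
7 → no match
8. "cdcd" → match
9. "a" → match
10 → no match
Total matched: 4

4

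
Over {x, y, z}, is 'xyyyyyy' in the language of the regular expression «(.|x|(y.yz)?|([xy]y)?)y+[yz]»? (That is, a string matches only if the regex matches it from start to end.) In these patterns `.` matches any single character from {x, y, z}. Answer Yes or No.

Yes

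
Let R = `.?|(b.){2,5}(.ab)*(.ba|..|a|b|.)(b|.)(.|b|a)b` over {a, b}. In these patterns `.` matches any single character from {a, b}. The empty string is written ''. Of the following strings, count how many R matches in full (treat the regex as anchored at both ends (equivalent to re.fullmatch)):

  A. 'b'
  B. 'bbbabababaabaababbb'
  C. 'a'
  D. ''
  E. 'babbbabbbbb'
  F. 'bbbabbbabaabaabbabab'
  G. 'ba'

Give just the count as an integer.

6

A → match
B → match
C → match
D → match
E → match
F → match
G → no match
Total matched: 6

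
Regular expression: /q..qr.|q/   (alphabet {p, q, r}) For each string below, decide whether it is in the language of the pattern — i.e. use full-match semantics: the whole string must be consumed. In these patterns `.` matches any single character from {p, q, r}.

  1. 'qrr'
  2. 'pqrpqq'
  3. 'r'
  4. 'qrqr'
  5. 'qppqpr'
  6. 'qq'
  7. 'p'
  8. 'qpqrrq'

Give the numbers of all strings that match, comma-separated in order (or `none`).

1 → no match
2 → no match — must start with 'q'
3 → no match — must start with 'q'
4 → no match
5 → no match
6 → no match
7 → no match — must start with 'q'
8 → no match

none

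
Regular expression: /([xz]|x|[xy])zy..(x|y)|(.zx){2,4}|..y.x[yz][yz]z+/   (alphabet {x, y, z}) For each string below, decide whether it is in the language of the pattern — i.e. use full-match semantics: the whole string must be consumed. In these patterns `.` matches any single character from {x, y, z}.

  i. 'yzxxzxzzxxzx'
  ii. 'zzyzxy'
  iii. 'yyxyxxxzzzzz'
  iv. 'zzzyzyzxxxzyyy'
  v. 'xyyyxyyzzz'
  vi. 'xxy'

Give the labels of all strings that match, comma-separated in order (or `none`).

i, ii, v

i → match
ii → match
iii → no match
iv → no match
v → match
vi → no match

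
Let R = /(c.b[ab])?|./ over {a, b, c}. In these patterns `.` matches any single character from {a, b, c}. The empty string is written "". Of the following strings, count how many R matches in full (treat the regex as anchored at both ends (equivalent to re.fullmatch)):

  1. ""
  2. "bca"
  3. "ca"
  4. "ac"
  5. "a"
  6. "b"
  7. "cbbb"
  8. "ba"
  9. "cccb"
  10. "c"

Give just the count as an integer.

5

1 → match
2 → no match
3 → no match
4 → no match
5 → match
6 → match
7 → match
8 → no match
9 → no match
10 → match
Total matched: 5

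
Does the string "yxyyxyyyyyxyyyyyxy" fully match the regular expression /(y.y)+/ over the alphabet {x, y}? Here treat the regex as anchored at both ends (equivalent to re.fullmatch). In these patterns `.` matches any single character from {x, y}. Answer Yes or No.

Yes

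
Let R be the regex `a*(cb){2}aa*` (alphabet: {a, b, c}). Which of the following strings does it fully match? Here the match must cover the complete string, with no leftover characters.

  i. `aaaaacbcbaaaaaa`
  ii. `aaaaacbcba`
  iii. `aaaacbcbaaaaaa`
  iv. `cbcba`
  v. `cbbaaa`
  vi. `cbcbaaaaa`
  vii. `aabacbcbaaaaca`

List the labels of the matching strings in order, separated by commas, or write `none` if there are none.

i, ii, iii, iv, vi

i → match
ii. `aaaaacbcba` → match
iii → match
iv. `cbcba` → match
v. `cbbaaa` → no match
vi. `cbcbaaaaa` → match
vii → no match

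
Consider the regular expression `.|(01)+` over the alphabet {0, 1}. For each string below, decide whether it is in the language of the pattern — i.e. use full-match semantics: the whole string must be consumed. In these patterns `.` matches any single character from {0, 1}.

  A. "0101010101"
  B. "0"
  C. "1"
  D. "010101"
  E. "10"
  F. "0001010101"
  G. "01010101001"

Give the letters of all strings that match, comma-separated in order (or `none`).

A, B, C, D

A. "0101010101" → match
B. "0" → match
C. "1" → match
D. "010101" → match
E. "10" → no match
F. "0001010101" → no match
G. "01010101001" → no match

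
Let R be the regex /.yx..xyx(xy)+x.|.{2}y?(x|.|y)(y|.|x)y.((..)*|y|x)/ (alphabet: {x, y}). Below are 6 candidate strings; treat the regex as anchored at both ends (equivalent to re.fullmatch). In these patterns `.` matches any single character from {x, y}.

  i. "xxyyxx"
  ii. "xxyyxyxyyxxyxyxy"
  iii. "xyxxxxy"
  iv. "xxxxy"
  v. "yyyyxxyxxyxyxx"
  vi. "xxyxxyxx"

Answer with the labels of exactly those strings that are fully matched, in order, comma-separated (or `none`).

vi

i. "xxyyxx" → no match
ii → no match
iii. "xyxxxxy" → no match
iv. "xxxxy" → no match
v → no match
vi. "xxyxxyxx" → match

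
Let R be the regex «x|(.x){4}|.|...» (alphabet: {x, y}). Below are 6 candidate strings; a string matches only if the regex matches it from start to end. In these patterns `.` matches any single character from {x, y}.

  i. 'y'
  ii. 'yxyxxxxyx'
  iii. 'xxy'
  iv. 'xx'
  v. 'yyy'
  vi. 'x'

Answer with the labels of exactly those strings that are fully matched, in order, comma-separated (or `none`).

i. 'y' → match
ii. 'yxyxxxxyx' → no match
iii. 'xxy' → match
iv. 'xx' → no match
v. 'yyy' → match
vi. 'x' → match

i, iii, v, vi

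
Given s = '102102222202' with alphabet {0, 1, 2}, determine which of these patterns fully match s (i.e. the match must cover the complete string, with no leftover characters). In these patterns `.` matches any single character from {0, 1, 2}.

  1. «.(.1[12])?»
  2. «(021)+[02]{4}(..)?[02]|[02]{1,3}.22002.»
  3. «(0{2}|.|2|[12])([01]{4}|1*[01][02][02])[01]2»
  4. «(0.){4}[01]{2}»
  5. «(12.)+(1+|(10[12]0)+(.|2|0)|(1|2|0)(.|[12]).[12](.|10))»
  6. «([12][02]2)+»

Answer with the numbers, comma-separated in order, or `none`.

1 → no match
2 → no match
3 → no match
4 → no match — must start with '0'
5 → no match — must start with '12'
6 → match

6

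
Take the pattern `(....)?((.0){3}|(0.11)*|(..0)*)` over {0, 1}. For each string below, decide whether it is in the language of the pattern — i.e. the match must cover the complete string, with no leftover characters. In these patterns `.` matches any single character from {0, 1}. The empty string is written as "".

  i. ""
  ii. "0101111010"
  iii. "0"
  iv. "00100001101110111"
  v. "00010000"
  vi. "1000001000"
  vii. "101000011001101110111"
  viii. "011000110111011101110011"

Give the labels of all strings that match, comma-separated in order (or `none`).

i, vi, viii

i → match
ii → no match
iii → no match
iv → no match
v → no match
vi → match
vii → no match
viii → match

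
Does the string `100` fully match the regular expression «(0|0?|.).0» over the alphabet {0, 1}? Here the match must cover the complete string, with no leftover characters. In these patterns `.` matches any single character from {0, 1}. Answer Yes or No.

Yes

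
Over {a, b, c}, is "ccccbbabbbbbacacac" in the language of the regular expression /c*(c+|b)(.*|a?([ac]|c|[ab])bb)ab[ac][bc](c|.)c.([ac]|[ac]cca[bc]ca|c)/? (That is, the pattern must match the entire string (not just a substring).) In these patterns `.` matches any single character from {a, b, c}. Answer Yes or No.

No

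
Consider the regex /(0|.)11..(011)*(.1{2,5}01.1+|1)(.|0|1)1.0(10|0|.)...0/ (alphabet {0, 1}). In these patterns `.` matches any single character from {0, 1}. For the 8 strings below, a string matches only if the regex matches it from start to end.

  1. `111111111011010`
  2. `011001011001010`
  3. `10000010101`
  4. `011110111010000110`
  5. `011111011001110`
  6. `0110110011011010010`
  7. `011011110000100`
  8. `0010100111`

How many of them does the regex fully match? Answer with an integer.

1 → match
2 → match
3 → no match — must end with `0`
4 → match
5 → match
6 → no match
7 → match
8 → no match — must end with `0`
Total matched: 5

5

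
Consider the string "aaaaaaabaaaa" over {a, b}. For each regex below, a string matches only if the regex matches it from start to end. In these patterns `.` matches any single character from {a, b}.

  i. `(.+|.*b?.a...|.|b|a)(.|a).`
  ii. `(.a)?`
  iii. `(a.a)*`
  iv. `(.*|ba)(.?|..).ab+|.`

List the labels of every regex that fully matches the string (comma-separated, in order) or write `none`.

i → match
ii → no match
iii → match
iv → no match

i, iii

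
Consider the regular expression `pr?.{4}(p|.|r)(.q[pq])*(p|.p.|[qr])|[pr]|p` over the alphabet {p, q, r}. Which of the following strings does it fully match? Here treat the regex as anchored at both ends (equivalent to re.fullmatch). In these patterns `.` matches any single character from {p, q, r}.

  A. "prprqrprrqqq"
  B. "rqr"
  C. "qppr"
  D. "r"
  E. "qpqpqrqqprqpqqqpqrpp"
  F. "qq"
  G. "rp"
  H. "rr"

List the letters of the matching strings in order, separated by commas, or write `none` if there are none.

D

A → no match
B → no match
C → no match
D → match
E → no match
F → no match
G → no match
H → no match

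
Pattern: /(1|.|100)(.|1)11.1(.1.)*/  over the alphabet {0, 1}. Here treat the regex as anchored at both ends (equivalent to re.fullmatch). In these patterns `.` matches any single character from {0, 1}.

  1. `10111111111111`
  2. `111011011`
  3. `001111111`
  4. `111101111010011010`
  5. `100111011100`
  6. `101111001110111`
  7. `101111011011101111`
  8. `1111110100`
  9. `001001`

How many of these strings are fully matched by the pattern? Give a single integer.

1 → no match
2 → no match
3 → match
4 → match
5 → no match
6 → no match
7 → no match
8 → no match
9 → no match
Total matched: 2

2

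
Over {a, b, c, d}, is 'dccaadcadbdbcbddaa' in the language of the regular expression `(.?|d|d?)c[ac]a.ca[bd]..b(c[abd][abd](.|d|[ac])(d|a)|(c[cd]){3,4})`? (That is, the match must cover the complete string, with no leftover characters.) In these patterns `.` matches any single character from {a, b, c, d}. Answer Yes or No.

No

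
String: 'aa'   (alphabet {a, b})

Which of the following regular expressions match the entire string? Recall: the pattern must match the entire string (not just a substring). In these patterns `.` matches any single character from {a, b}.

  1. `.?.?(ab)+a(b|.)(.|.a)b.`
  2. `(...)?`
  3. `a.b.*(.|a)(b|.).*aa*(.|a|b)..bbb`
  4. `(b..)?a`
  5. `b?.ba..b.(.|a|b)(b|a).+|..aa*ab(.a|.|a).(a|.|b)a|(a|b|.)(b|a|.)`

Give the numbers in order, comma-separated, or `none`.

1 → no match
2 → no match
3 → no match — must end with 'bbb'
4 → no match
5 → match

5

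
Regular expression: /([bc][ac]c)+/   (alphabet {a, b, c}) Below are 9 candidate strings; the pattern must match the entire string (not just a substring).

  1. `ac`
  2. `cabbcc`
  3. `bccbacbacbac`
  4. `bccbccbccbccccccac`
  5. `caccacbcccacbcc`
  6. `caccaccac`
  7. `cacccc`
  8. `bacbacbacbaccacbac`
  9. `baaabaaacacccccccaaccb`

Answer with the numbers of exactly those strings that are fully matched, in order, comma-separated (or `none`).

3, 4, 5, 6, 7, 8

1 → no match
2 → no match
3 → match
4 → match
5 → match
6 → match
7 → match
8 → match
9 → no match — must end with `c`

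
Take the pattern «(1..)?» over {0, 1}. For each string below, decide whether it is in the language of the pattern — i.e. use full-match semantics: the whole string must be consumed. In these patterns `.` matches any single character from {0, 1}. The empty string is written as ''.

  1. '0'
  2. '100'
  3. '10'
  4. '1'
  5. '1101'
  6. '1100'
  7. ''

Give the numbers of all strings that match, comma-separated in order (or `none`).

2, 7

1 → no match
2 → match
3 → no match
4 → no match
5 → no match
6 → no match
7 → match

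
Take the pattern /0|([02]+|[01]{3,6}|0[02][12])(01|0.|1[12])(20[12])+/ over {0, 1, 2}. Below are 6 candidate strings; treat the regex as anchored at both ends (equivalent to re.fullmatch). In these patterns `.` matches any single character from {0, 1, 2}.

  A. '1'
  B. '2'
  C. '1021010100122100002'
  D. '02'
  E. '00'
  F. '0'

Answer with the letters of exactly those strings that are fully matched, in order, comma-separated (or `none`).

F

A → no match
B → no match
C → no match
D → no match
E → no match
F → match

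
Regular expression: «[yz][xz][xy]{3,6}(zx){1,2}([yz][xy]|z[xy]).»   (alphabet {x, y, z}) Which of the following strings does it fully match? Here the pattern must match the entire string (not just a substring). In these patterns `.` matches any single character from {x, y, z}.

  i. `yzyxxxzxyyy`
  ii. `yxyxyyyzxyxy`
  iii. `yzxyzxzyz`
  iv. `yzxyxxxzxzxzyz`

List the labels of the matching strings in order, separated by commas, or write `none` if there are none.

i → match
ii → match
iii → no match
iv → match

i, ii, iv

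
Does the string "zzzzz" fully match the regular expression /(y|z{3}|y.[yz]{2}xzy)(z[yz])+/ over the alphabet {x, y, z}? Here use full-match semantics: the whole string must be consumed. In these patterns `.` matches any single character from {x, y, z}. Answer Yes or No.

Yes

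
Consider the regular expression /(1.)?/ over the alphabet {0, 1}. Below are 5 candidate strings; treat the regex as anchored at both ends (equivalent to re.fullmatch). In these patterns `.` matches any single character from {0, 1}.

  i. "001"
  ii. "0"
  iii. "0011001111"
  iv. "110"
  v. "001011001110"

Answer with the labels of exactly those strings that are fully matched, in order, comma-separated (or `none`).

i. "001" → no match
ii. "0" → no match
iii. "0011001111" → no match
iv. "110" → no match
v. "001011001110" → no match

none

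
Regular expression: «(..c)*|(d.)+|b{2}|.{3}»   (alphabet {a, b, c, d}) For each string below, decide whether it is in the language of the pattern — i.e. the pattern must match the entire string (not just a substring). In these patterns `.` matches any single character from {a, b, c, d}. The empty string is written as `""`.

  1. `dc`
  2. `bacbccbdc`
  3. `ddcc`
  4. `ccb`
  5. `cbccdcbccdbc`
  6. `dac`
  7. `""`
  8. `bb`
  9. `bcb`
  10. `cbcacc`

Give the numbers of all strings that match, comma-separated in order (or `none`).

1, 2, 4, 5, 6, 7, 8, 9, 10

1 → match
2 → match
3 → no match
4 → match
5 → match
6 → match
7 → match
8 → match
9 → match
10 → match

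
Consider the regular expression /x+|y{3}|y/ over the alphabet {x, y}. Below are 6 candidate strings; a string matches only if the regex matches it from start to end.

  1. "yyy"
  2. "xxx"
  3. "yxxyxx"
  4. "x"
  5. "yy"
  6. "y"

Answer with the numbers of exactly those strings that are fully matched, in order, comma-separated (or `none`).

1 → match
2 → match
3 → no match
4 → match
5 → no match
6 → match

1, 2, 4, 6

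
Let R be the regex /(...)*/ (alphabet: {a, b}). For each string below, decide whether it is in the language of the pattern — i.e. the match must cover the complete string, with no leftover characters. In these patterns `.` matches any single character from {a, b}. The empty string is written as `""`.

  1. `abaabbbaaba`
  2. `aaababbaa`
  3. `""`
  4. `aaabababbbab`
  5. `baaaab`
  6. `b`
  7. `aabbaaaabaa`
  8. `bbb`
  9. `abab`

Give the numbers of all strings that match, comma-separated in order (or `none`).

1 → no match
2 → match
3 → match
4 → match
5 → match
6 → no match
7 → no match
8 → match
9 → no match

2, 3, 4, 5, 8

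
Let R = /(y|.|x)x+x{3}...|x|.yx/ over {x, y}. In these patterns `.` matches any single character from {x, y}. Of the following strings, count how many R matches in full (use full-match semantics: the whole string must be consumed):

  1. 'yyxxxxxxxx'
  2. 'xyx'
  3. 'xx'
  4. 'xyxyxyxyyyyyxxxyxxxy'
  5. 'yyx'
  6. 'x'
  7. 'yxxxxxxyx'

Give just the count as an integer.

4

1. 'yyxxxxxxxx' → no match
2. 'xyx' → match
3. 'xx' → no match
4 → no match
5. 'yyx' → match
6. 'x' → match
7. 'yxxxxxxyx' → match
Total matched: 4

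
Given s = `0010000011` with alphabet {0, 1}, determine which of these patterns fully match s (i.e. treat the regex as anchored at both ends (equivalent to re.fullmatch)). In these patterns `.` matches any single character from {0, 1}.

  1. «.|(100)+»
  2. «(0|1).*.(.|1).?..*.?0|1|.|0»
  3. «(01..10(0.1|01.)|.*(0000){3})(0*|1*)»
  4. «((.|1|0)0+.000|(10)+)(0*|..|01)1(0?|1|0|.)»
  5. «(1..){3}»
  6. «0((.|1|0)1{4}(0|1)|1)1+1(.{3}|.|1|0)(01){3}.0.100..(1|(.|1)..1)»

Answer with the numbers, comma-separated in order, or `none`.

1 → no match
2 → no match
3 → no match
4 → match
5 → no match — must start with `1`
6 → no match

4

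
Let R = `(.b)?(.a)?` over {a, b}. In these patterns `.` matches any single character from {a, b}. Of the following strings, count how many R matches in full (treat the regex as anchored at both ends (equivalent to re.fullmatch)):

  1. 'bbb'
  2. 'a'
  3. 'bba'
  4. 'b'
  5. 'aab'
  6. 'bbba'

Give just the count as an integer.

1

1 → no match
2 → no match
3 → no match
4 → no match
5 → no match
6 → match
Total matched: 1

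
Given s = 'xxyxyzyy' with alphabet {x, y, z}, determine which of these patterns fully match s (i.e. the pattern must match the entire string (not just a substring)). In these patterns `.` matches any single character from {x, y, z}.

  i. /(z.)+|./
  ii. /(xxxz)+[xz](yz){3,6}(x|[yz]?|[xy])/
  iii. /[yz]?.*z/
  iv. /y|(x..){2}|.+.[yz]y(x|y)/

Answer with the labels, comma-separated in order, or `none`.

i → no match
ii → no match — must start with 'xxxz'
iii → no match — must end with 'z'
iv → match

iv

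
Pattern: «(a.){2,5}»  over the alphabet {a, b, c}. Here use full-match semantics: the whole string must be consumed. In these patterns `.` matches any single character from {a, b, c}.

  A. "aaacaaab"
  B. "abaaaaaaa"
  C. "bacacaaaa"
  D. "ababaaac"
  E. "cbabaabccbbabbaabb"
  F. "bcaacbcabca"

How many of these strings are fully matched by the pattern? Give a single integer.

A → match
B → no match
C → no match — must start with "a"
D → match
E → no match — must start with "a"
F → no match — must start with "a"
Total matched: 2

2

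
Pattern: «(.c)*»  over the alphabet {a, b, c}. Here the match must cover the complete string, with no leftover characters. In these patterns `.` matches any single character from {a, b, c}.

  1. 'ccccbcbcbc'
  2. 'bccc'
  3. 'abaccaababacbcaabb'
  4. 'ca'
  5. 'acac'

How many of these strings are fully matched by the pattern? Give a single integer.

1. 'ccccbcbcbc' → match
2. 'bccc' → match
3 → no match
4. 'ca' → no match
5. 'acac' → match
Total matched: 3

3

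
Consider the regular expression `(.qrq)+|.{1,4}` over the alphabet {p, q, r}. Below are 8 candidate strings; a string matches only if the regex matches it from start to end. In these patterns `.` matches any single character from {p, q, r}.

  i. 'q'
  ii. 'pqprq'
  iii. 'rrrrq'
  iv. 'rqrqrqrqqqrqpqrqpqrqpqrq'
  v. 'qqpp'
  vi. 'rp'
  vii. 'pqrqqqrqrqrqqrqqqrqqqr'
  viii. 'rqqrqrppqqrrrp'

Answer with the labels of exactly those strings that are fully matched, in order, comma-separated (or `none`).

i → match
ii → no match
iii → no match
iv → match
v → match
vi → match
vii → no match
viii → no match

i, iv, v, vi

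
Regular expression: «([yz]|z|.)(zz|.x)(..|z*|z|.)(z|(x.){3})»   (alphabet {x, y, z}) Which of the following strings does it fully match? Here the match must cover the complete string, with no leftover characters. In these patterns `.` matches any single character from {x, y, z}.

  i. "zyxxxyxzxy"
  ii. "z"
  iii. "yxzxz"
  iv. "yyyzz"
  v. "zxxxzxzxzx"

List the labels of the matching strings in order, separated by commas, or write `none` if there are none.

i → match
ii → no match
iii → no match
iv → no match
v → no match

i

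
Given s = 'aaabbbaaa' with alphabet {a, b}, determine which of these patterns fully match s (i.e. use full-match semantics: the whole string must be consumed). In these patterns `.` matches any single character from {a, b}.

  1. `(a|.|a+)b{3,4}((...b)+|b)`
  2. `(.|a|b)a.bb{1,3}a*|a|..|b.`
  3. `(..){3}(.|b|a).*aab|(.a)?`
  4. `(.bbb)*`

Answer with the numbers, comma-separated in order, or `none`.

2

1 → no match — must end with 'b'
2 → match
3 → no match
4 → no match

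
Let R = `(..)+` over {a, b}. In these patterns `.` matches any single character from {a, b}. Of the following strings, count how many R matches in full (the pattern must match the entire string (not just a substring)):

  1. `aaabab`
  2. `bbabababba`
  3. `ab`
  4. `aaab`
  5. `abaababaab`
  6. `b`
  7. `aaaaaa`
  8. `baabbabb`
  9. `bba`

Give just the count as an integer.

7

1 → match
2 → match
3 → match
4 → match
5 → match
6 → no match
7 → match
8 → match
9 → no match
Total matched: 7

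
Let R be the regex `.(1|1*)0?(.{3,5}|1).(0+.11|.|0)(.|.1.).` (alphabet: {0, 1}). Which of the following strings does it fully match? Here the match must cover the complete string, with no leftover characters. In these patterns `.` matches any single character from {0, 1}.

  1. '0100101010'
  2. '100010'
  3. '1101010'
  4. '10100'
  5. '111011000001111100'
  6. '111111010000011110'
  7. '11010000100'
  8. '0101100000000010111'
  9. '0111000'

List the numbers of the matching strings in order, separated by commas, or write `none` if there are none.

1, 5, 6, 7, 9

1 → match
2 → no match
3 → no match
4 → no match
5 → match
6 → match
7 → match
8 → no match
9 → match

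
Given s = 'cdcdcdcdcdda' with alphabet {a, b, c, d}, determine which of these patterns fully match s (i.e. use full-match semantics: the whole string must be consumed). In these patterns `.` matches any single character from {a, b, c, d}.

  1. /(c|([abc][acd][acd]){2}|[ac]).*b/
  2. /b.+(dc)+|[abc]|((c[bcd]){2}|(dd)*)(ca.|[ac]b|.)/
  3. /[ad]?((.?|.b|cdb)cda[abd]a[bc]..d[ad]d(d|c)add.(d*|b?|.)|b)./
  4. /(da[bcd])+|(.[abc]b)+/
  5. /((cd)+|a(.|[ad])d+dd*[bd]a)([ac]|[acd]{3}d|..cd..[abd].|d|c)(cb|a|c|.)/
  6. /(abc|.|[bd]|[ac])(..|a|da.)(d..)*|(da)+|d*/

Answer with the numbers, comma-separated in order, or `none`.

5

1 → no match — must end with 'b'
2 → no match
3 → no match
4 → no match
5 → match
6 → no match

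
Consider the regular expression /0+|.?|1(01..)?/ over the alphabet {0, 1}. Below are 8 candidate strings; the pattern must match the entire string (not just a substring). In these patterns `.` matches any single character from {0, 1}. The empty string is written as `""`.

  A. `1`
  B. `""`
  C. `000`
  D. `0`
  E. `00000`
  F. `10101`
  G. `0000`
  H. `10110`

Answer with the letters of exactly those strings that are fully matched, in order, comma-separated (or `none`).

A, B, C, D, E, F, G, H

A → match
B → match
C → match
D → match
E → match
F → match
G → match
H → match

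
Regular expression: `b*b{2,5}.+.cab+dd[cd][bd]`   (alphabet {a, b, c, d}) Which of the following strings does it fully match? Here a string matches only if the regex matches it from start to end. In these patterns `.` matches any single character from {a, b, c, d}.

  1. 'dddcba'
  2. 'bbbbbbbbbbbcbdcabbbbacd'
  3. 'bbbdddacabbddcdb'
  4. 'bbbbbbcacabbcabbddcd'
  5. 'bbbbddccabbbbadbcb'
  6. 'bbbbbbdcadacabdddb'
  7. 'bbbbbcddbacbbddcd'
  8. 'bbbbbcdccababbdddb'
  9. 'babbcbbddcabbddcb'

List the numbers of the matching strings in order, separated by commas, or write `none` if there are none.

1 → no match
2 → no match
3 → no match
4 → match
5 → no match
6 → match
7 → no match
8 → no match
9 → no match

4, 6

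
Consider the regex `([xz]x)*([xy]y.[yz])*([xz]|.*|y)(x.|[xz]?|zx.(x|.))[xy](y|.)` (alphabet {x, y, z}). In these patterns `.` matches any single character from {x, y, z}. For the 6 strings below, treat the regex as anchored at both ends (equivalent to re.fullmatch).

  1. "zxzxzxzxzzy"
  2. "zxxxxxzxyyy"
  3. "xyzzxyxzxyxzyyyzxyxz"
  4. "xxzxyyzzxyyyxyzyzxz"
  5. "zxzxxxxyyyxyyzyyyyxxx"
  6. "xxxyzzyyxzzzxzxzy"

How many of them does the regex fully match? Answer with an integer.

4

1 → no match
2 → match
3 → match
4 → match
5 → match
6 → no match
Total matched: 4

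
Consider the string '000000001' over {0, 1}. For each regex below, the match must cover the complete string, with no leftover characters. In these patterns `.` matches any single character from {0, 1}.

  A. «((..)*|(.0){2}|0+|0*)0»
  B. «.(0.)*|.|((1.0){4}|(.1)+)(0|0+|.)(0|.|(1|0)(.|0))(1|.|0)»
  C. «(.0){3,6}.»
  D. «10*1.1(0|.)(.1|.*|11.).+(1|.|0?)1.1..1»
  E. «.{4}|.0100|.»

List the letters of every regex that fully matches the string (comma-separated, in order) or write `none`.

B, C

A → no match — must end with '0'
B → match
C → match
D → no match — must start with '1'
E → no match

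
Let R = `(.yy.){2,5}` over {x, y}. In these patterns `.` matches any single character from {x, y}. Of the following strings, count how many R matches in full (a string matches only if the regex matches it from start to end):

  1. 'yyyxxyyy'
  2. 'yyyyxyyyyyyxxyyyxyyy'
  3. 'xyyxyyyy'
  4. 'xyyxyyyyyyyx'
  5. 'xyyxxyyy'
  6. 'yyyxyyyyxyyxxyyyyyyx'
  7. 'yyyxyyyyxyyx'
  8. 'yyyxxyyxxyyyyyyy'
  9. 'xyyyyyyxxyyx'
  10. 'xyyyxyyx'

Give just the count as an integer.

1 → match
2 → match
3 → match
4 → match
5 → match
6 → match
7 → match
8 → match
9 → match
10 → match
Total matched: 10

10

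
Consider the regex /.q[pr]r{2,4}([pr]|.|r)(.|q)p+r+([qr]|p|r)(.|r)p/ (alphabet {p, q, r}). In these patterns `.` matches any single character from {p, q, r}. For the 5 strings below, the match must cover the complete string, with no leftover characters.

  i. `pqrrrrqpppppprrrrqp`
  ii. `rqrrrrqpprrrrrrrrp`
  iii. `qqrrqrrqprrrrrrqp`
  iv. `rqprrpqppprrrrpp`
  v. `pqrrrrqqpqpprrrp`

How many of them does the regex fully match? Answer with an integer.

i → match
ii → match
iii → no match
iv → match
v → no match
Total matched: 3

3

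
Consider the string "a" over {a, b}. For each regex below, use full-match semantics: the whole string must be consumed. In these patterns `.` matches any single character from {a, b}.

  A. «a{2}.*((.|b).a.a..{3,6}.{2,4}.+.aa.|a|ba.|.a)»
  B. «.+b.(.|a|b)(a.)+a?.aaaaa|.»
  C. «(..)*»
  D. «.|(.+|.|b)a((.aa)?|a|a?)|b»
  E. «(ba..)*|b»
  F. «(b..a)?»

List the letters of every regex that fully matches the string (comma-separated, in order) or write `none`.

A → no match
B → match
C → no match
D → match
E → no match
F → no match

B, D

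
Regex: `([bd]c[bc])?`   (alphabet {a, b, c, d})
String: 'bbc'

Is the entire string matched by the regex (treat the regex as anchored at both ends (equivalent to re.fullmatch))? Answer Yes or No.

No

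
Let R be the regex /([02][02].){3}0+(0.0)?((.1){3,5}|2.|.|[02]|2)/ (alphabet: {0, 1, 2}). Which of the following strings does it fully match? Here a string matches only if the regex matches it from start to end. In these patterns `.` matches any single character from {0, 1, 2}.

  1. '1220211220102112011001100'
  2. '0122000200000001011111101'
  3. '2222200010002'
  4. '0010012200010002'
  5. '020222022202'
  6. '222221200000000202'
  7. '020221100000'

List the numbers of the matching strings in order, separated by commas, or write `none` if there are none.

3, 6

1 → no match
2 → no match
3 → match
4 → no match
5. '020222022202' → no match
6 → match
7. '020221100000' → no match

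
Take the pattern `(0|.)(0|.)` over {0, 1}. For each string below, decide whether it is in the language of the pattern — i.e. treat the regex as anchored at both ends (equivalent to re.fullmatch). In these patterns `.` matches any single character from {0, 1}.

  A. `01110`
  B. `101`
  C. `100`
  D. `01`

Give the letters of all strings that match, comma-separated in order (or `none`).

D

A. `01110` → no match
B. `101` → no match
C. `100` → no match
D. `01` → match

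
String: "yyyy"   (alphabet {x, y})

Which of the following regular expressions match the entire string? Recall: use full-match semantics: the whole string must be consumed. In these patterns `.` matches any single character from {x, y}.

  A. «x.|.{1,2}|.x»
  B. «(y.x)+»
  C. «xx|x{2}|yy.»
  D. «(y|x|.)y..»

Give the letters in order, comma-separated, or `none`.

D

A → no match
B → no match — must end with "x"
C → no match
D → match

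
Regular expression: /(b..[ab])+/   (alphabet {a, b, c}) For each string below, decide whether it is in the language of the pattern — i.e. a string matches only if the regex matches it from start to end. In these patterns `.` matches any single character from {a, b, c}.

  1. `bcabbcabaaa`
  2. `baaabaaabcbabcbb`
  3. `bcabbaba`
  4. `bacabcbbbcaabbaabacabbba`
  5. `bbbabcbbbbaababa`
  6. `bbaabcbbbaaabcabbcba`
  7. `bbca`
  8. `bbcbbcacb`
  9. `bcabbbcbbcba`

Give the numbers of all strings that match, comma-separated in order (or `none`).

1. `bcabbcabaaa` → no match
2 → match
3. `bcabbaba` → match
4 → match
5 → match
6 → match
7. `bbca` → match
8. `bbcbbcacb` → no match
9. `bcabbbcbbcba` → match

2, 3, 4, 5, 6, 7, 9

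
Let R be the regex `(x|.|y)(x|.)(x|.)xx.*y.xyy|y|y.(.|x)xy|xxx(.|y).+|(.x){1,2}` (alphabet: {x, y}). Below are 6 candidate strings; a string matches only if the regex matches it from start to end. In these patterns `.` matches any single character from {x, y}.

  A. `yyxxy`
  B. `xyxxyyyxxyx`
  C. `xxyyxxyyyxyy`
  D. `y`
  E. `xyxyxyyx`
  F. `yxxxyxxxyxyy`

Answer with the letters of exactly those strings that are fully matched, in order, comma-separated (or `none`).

A, D

A. `yyxxy` → match
B. `xyxxyyyxxyx` → no match
C. `xxyyxxyyyxyy` → no match
D. `y` → match
E. `xyxyxyyx` → no match
F. `yxxxyxxxyxyy` → no match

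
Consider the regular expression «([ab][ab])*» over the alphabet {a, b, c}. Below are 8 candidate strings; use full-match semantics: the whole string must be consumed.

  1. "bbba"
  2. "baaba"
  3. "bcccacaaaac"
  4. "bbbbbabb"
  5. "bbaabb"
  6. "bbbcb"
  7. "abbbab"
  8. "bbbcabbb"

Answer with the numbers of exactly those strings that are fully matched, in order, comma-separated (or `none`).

1, 4, 5, 7

1 → match
2 → no match
3 → no match
4 → match
5 → match
6 → no match
7 → match
8 → no match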